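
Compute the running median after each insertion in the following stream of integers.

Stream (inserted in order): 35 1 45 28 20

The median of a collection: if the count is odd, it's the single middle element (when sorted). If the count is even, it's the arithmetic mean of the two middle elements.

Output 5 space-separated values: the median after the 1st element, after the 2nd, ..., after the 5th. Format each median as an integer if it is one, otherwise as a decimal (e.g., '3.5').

Answer: 35 18 35 31.5 28

Derivation:
Step 1: insert 35 -> lo=[35] (size 1, max 35) hi=[] (size 0) -> median=35
Step 2: insert 1 -> lo=[1] (size 1, max 1) hi=[35] (size 1, min 35) -> median=18
Step 3: insert 45 -> lo=[1, 35] (size 2, max 35) hi=[45] (size 1, min 45) -> median=35
Step 4: insert 28 -> lo=[1, 28] (size 2, max 28) hi=[35, 45] (size 2, min 35) -> median=31.5
Step 5: insert 20 -> lo=[1, 20, 28] (size 3, max 28) hi=[35, 45] (size 2, min 35) -> median=28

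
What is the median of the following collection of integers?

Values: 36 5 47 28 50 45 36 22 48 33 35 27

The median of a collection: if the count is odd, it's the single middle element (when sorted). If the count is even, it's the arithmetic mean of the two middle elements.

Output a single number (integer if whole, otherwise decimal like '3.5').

Answer: 35.5

Derivation:
Step 1: insert 36 -> lo=[36] (size 1, max 36) hi=[] (size 0) -> median=36
Step 2: insert 5 -> lo=[5] (size 1, max 5) hi=[36] (size 1, min 36) -> median=20.5
Step 3: insert 47 -> lo=[5, 36] (size 2, max 36) hi=[47] (size 1, min 47) -> median=36
Step 4: insert 28 -> lo=[5, 28] (size 2, max 28) hi=[36, 47] (size 2, min 36) -> median=32
Step 5: insert 50 -> lo=[5, 28, 36] (size 3, max 36) hi=[47, 50] (size 2, min 47) -> median=36
Step 6: insert 45 -> lo=[5, 28, 36] (size 3, max 36) hi=[45, 47, 50] (size 3, min 45) -> median=40.5
Step 7: insert 36 -> lo=[5, 28, 36, 36] (size 4, max 36) hi=[45, 47, 50] (size 3, min 45) -> median=36
Step 8: insert 22 -> lo=[5, 22, 28, 36] (size 4, max 36) hi=[36, 45, 47, 50] (size 4, min 36) -> median=36
Step 9: insert 48 -> lo=[5, 22, 28, 36, 36] (size 5, max 36) hi=[45, 47, 48, 50] (size 4, min 45) -> median=36
Step 10: insert 33 -> lo=[5, 22, 28, 33, 36] (size 5, max 36) hi=[36, 45, 47, 48, 50] (size 5, min 36) -> median=36
Step 11: insert 35 -> lo=[5, 22, 28, 33, 35, 36] (size 6, max 36) hi=[36, 45, 47, 48, 50] (size 5, min 36) -> median=36
Step 12: insert 27 -> lo=[5, 22, 27, 28, 33, 35] (size 6, max 35) hi=[36, 36, 45, 47, 48, 50] (size 6, min 36) -> median=35.5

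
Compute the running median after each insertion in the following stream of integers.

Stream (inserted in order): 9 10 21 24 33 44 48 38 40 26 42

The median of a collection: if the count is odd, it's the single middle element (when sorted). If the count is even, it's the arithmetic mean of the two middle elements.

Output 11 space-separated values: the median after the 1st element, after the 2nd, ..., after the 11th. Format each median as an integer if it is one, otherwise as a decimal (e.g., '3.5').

Step 1: insert 9 -> lo=[9] (size 1, max 9) hi=[] (size 0) -> median=9
Step 2: insert 10 -> lo=[9] (size 1, max 9) hi=[10] (size 1, min 10) -> median=9.5
Step 3: insert 21 -> lo=[9, 10] (size 2, max 10) hi=[21] (size 1, min 21) -> median=10
Step 4: insert 24 -> lo=[9, 10] (size 2, max 10) hi=[21, 24] (size 2, min 21) -> median=15.5
Step 5: insert 33 -> lo=[9, 10, 21] (size 3, max 21) hi=[24, 33] (size 2, min 24) -> median=21
Step 6: insert 44 -> lo=[9, 10, 21] (size 3, max 21) hi=[24, 33, 44] (size 3, min 24) -> median=22.5
Step 7: insert 48 -> lo=[9, 10, 21, 24] (size 4, max 24) hi=[33, 44, 48] (size 3, min 33) -> median=24
Step 8: insert 38 -> lo=[9, 10, 21, 24] (size 4, max 24) hi=[33, 38, 44, 48] (size 4, min 33) -> median=28.5
Step 9: insert 40 -> lo=[9, 10, 21, 24, 33] (size 5, max 33) hi=[38, 40, 44, 48] (size 4, min 38) -> median=33
Step 10: insert 26 -> lo=[9, 10, 21, 24, 26] (size 5, max 26) hi=[33, 38, 40, 44, 48] (size 5, min 33) -> median=29.5
Step 11: insert 42 -> lo=[9, 10, 21, 24, 26, 33] (size 6, max 33) hi=[38, 40, 42, 44, 48] (size 5, min 38) -> median=33

Answer: 9 9.5 10 15.5 21 22.5 24 28.5 33 29.5 33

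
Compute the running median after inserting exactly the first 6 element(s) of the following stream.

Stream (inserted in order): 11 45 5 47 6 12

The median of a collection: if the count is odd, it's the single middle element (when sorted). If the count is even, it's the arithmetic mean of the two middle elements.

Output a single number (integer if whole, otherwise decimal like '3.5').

Answer: 11.5

Derivation:
Step 1: insert 11 -> lo=[11] (size 1, max 11) hi=[] (size 0) -> median=11
Step 2: insert 45 -> lo=[11] (size 1, max 11) hi=[45] (size 1, min 45) -> median=28
Step 3: insert 5 -> lo=[5, 11] (size 2, max 11) hi=[45] (size 1, min 45) -> median=11
Step 4: insert 47 -> lo=[5, 11] (size 2, max 11) hi=[45, 47] (size 2, min 45) -> median=28
Step 5: insert 6 -> lo=[5, 6, 11] (size 3, max 11) hi=[45, 47] (size 2, min 45) -> median=11
Step 6: insert 12 -> lo=[5, 6, 11] (size 3, max 11) hi=[12, 45, 47] (size 3, min 12) -> median=11.5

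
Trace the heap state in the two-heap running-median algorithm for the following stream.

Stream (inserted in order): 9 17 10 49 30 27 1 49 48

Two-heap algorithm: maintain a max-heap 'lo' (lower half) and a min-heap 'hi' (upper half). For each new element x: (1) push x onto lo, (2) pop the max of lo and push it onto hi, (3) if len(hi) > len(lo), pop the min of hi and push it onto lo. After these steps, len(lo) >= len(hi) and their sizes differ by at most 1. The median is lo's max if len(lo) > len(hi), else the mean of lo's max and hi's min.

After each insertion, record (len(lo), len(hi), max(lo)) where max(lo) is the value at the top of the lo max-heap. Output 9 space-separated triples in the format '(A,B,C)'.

Answer: (1,0,9) (1,1,9) (2,1,10) (2,2,10) (3,2,17) (3,3,17) (4,3,17) (4,4,17) (5,4,27)

Derivation:
Step 1: insert 9 -> lo=[9] hi=[] -> (len(lo)=1, len(hi)=0, max(lo)=9)
Step 2: insert 17 -> lo=[9] hi=[17] -> (len(lo)=1, len(hi)=1, max(lo)=9)
Step 3: insert 10 -> lo=[9, 10] hi=[17] -> (len(lo)=2, len(hi)=1, max(lo)=10)
Step 4: insert 49 -> lo=[9, 10] hi=[17, 49] -> (len(lo)=2, len(hi)=2, max(lo)=10)
Step 5: insert 30 -> lo=[9, 10, 17] hi=[30, 49] -> (len(lo)=3, len(hi)=2, max(lo)=17)
Step 6: insert 27 -> lo=[9, 10, 17] hi=[27, 30, 49] -> (len(lo)=3, len(hi)=3, max(lo)=17)
Step 7: insert 1 -> lo=[1, 9, 10, 17] hi=[27, 30, 49] -> (len(lo)=4, len(hi)=3, max(lo)=17)
Step 8: insert 49 -> lo=[1, 9, 10, 17] hi=[27, 30, 49, 49] -> (len(lo)=4, len(hi)=4, max(lo)=17)
Step 9: insert 48 -> lo=[1, 9, 10, 17, 27] hi=[30, 48, 49, 49] -> (len(lo)=5, len(hi)=4, max(lo)=27)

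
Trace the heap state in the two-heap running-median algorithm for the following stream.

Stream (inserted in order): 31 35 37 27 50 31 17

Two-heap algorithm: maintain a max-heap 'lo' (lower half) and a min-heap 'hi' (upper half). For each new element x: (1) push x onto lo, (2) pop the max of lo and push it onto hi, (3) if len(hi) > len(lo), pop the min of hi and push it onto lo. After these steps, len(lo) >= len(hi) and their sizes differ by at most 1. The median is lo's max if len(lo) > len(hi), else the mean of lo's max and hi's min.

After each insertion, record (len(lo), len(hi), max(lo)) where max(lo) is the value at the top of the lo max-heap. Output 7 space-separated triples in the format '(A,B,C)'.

Answer: (1,0,31) (1,1,31) (2,1,35) (2,2,31) (3,2,35) (3,3,31) (4,3,31)

Derivation:
Step 1: insert 31 -> lo=[31] hi=[] -> (len(lo)=1, len(hi)=0, max(lo)=31)
Step 2: insert 35 -> lo=[31] hi=[35] -> (len(lo)=1, len(hi)=1, max(lo)=31)
Step 3: insert 37 -> lo=[31, 35] hi=[37] -> (len(lo)=2, len(hi)=1, max(lo)=35)
Step 4: insert 27 -> lo=[27, 31] hi=[35, 37] -> (len(lo)=2, len(hi)=2, max(lo)=31)
Step 5: insert 50 -> lo=[27, 31, 35] hi=[37, 50] -> (len(lo)=3, len(hi)=2, max(lo)=35)
Step 6: insert 31 -> lo=[27, 31, 31] hi=[35, 37, 50] -> (len(lo)=3, len(hi)=3, max(lo)=31)
Step 7: insert 17 -> lo=[17, 27, 31, 31] hi=[35, 37, 50] -> (len(lo)=4, len(hi)=3, max(lo)=31)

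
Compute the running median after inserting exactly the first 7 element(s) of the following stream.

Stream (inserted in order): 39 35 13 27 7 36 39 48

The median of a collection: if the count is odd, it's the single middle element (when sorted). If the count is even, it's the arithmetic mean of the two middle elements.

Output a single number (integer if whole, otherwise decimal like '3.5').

Answer: 35

Derivation:
Step 1: insert 39 -> lo=[39] (size 1, max 39) hi=[] (size 0) -> median=39
Step 2: insert 35 -> lo=[35] (size 1, max 35) hi=[39] (size 1, min 39) -> median=37
Step 3: insert 13 -> lo=[13, 35] (size 2, max 35) hi=[39] (size 1, min 39) -> median=35
Step 4: insert 27 -> lo=[13, 27] (size 2, max 27) hi=[35, 39] (size 2, min 35) -> median=31
Step 5: insert 7 -> lo=[7, 13, 27] (size 3, max 27) hi=[35, 39] (size 2, min 35) -> median=27
Step 6: insert 36 -> lo=[7, 13, 27] (size 3, max 27) hi=[35, 36, 39] (size 3, min 35) -> median=31
Step 7: insert 39 -> lo=[7, 13, 27, 35] (size 4, max 35) hi=[36, 39, 39] (size 3, min 36) -> median=35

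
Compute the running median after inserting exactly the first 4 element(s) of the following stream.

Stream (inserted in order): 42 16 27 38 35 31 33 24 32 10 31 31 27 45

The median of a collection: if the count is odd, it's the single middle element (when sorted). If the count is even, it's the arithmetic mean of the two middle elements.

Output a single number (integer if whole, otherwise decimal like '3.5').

Answer: 32.5

Derivation:
Step 1: insert 42 -> lo=[42] (size 1, max 42) hi=[] (size 0) -> median=42
Step 2: insert 16 -> lo=[16] (size 1, max 16) hi=[42] (size 1, min 42) -> median=29
Step 3: insert 27 -> lo=[16, 27] (size 2, max 27) hi=[42] (size 1, min 42) -> median=27
Step 4: insert 38 -> lo=[16, 27] (size 2, max 27) hi=[38, 42] (size 2, min 38) -> median=32.5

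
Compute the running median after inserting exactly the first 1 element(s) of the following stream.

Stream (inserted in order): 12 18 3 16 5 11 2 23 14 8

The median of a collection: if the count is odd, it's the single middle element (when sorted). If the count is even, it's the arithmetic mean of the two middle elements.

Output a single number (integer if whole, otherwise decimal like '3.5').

Step 1: insert 12 -> lo=[12] (size 1, max 12) hi=[] (size 0) -> median=12

Answer: 12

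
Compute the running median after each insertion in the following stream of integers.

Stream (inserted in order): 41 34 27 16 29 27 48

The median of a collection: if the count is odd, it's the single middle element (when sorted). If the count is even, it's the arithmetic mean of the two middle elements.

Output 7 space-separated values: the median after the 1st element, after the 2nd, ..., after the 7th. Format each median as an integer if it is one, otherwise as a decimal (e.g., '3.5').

Step 1: insert 41 -> lo=[41] (size 1, max 41) hi=[] (size 0) -> median=41
Step 2: insert 34 -> lo=[34] (size 1, max 34) hi=[41] (size 1, min 41) -> median=37.5
Step 3: insert 27 -> lo=[27, 34] (size 2, max 34) hi=[41] (size 1, min 41) -> median=34
Step 4: insert 16 -> lo=[16, 27] (size 2, max 27) hi=[34, 41] (size 2, min 34) -> median=30.5
Step 5: insert 29 -> lo=[16, 27, 29] (size 3, max 29) hi=[34, 41] (size 2, min 34) -> median=29
Step 6: insert 27 -> lo=[16, 27, 27] (size 3, max 27) hi=[29, 34, 41] (size 3, min 29) -> median=28
Step 7: insert 48 -> lo=[16, 27, 27, 29] (size 4, max 29) hi=[34, 41, 48] (size 3, min 34) -> median=29

Answer: 41 37.5 34 30.5 29 28 29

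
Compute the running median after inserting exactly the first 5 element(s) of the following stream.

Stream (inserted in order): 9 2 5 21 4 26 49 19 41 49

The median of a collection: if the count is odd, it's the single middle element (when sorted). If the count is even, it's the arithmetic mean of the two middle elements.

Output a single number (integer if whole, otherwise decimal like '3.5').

Step 1: insert 9 -> lo=[9] (size 1, max 9) hi=[] (size 0) -> median=9
Step 2: insert 2 -> lo=[2] (size 1, max 2) hi=[9] (size 1, min 9) -> median=5.5
Step 3: insert 5 -> lo=[2, 5] (size 2, max 5) hi=[9] (size 1, min 9) -> median=5
Step 4: insert 21 -> lo=[2, 5] (size 2, max 5) hi=[9, 21] (size 2, min 9) -> median=7
Step 5: insert 4 -> lo=[2, 4, 5] (size 3, max 5) hi=[9, 21] (size 2, min 9) -> median=5

Answer: 5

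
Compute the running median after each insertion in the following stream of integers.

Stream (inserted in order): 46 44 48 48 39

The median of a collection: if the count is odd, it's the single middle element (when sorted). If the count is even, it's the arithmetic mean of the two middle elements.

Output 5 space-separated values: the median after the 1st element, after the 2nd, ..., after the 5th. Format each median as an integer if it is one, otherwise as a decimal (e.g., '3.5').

Step 1: insert 46 -> lo=[46] (size 1, max 46) hi=[] (size 0) -> median=46
Step 2: insert 44 -> lo=[44] (size 1, max 44) hi=[46] (size 1, min 46) -> median=45
Step 3: insert 48 -> lo=[44, 46] (size 2, max 46) hi=[48] (size 1, min 48) -> median=46
Step 4: insert 48 -> lo=[44, 46] (size 2, max 46) hi=[48, 48] (size 2, min 48) -> median=47
Step 5: insert 39 -> lo=[39, 44, 46] (size 3, max 46) hi=[48, 48] (size 2, min 48) -> median=46

Answer: 46 45 46 47 46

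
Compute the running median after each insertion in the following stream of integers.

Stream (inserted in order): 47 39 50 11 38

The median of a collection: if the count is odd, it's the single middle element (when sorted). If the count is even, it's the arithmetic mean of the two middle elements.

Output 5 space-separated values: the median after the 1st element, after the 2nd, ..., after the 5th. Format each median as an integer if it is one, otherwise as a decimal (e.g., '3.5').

Step 1: insert 47 -> lo=[47] (size 1, max 47) hi=[] (size 0) -> median=47
Step 2: insert 39 -> lo=[39] (size 1, max 39) hi=[47] (size 1, min 47) -> median=43
Step 3: insert 50 -> lo=[39, 47] (size 2, max 47) hi=[50] (size 1, min 50) -> median=47
Step 4: insert 11 -> lo=[11, 39] (size 2, max 39) hi=[47, 50] (size 2, min 47) -> median=43
Step 5: insert 38 -> lo=[11, 38, 39] (size 3, max 39) hi=[47, 50] (size 2, min 47) -> median=39

Answer: 47 43 47 43 39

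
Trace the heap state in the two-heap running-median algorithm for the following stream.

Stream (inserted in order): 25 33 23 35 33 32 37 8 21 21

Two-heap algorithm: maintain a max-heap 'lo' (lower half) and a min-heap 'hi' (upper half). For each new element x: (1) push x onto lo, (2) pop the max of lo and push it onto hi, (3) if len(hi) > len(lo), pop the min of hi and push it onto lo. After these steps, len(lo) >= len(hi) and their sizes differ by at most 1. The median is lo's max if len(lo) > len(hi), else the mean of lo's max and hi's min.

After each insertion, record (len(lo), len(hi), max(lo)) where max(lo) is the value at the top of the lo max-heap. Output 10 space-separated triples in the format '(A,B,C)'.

Answer: (1,0,25) (1,1,25) (2,1,25) (2,2,25) (3,2,33) (3,3,32) (4,3,33) (4,4,32) (5,4,32) (5,5,25)

Derivation:
Step 1: insert 25 -> lo=[25] hi=[] -> (len(lo)=1, len(hi)=0, max(lo)=25)
Step 2: insert 33 -> lo=[25] hi=[33] -> (len(lo)=1, len(hi)=1, max(lo)=25)
Step 3: insert 23 -> lo=[23, 25] hi=[33] -> (len(lo)=2, len(hi)=1, max(lo)=25)
Step 4: insert 35 -> lo=[23, 25] hi=[33, 35] -> (len(lo)=2, len(hi)=2, max(lo)=25)
Step 5: insert 33 -> lo=[23, 25, 33] hi=[33, 35] -> (len(lo)=3, len(hi)=2, max(lo)=33)
Step 6: insert 32 -> lo=[23, 25, 32] hi=[33, 33, 35] -> (len(lo)=3, len(hi)=3, max(lo)=32)
Step 7: insert 37 -> lo=[23, 25, 32, 33] hi=[33, 35, 37] -> (len(lo)=4, len(hi)=3, max(lo)=33)
Step 8: insert 8 -> lo=[8, 23, 25, 32] hi=[33, 33, 35, 37] -> (len(lo)=4, len(hi)=4, max(lo)=32)
Step 9: insert 21 -> lo=[8, 21, 23, 25, 32] hi=[33, 33, 35, 37] -> (len(lo)=5, len(hi)=4, max(lo)=32)
Step 10: insert 21 -> lo=[8, 21, 21, 23, 25] hi=[32, 33, 33, 35, 37] -> (len(lo)=5, len(hi)=5, max(lo)=25)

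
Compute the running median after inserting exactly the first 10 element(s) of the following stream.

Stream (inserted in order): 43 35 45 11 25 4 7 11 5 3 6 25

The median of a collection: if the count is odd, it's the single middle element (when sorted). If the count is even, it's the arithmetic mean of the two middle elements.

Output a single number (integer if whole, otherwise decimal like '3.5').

Step 1: insert 43 -> lo=[43] (size 1, max 43) hi=[] (size 0) -> median=43
Step 2: insert 35 -> lo=[35] (size 1, max 35) hi=[43] (size 1, min 43) -> median=39
Step 3: insert 45 -> lo=[35, 43] (size 2, max 43) hi=[45] (size 1, min 45) -> median=43
Step 4: insert 11 -> lo=[11, 35] (size 2, max 35) hi=[43, 45] (size 2, min 43) -> median=39
Step 5: insert 25 -> lo=[11, 25, 35] (size 3, max 35) hi=[43, 45] (size 2, min 43) -> median=35
Step 6: insert 4 -> lo=[4, 11, 25] (size 3, max 25) hi=[35, 43, 45] (size 3, min 35) -> median=30
Step 7: insert 7 -> lo=[4, 7, 11, 25] (size 4, max 25) hi=[35, 43, 45] (size 3, min 35) -> median=25
Step 8: insert 11 -> lo=[4, 7, 11, 11] (size 4, max 11) hi=[25, 35, 43, 45] (size 4, min 25) -> median=18
Step 9: insert 5 -> lo=[4, 5, 7, 11, 11] (size 5, max 11) hi=[25, 35, 43, 45] (size 4, min 25) -> median=11
Step 10: insert 3 -> lo=[3, 4, 5, 7, 11] (size 5, max 11) hi=[11, 25, 35, 43, 45] (size 5, min 11) -> median=11

Answer: 11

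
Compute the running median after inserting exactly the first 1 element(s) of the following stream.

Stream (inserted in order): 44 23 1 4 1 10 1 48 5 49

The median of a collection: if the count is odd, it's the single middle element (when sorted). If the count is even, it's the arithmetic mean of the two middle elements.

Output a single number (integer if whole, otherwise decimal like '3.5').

Answer: 44

Derivation:
Step 1: insert 44 -> lo=[44] (size 1, max 44) hi=[] (size 0) -> median=44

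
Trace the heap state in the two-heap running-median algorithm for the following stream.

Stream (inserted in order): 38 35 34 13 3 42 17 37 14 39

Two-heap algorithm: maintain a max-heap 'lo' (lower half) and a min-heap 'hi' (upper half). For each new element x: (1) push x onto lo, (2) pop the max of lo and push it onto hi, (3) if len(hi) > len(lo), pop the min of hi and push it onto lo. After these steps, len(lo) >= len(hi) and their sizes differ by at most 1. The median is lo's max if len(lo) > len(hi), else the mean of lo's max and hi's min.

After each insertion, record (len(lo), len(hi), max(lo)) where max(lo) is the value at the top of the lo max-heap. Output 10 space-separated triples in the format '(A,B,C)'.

Step 1: insert 38 -> lo=[38] hi=[] -> (len(lo)=1, len(hi)=0, max(lo)=38)
Step 2: insert 35 -> lo=[35] hi=[38] -> (len(lo)=1, len(hi)=1, max(lo)=35)
Step 3: insert 34 -> lo=[34, 35] hi=[38] -> (len(lo)=2, len(hi)=1, max(lo)=35)
Step 4: insert 13 -> lo=[13, 34] hi=[35, 38] -> (len(lo)=2, len(hi)=2, max(lo)=34)
Step 5: insert 3 -> lo=[3, 13, 34] hi=[35, 38] -> (len(lo)=3, len(hi)=2, max(lo)=34)
Step 6: insert 42 -> lo=[3, 13, 34] hi=[35, 38, 42] -> (len(lo)=3, len(hi)=3, max(lo)=34)
Step 7: insert 17 -> lo=[3, 13, 17, 34] hi=[35, 38, 42] -> (len(lo)=4, len(hi)=3, max(lo)=34)
Step 8: insert 37 -> lo=[3, 13, 17, 34] hi=[35, 37, 38, 42] -> (len(lo)=4, len(hi)=4, max(lo)=34)
Step 9: insert 14 -> lo=[3, 13, 14, 17, 34] hi=[35, 37, 38, 42] -> (len(lo)=5, len(hi)=4, max(lo)=34)
Step 10: insert 39 -> lo=[3, 13, 14, 17, 34] hi=[35, 37, 38, 39, 42] -> (len(lo)=5, len(hi)=5, max(lo)=34)

Answer: (1,0,38) (1,1,35) (2,1,35) (2,2,34) (3,2,34) (3,3,34) (4,3,34) (4,4,34) (5,4,34) (5,5,34)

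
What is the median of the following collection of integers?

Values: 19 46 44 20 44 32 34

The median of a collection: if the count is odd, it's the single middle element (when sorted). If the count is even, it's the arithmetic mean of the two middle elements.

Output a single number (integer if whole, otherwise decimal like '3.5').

Step 1: insert 19 -> lo=[19] (size 1, max 19) hi=[] (size 0) -> median=19
Step 2: insert 46 -> lo=[19] (size 1, max 19) hi=[46] (size 1, min 46) -> median=32.5
Step 3: insert 44 -> lo=[19, 44] (size 2, max 44) hi=[46] (size 1, min 46) -> median=44
Step 4: insert 20 -> lo=[19, 20] (size 2, max 20) hi=[44, 46] (size 2, min 44) -> median=32
Step 5: insert 44 -> lo=[19, 20, 44] (size 3, max 44) hi=[44, 46] (size 2, min 44) -> median=44
Step 6: insert 32 -> lo=[19, 20, 32] (size 3, max 32) hi=[44, 44, 46] (size 3, min 44) -> median=38
Step 7: insert 34 -> lo=[19, 20, 32, 34] (size 4, max 34) hi=[44, 44, 46] (size 3, min 44) -> median=34

Answer: 34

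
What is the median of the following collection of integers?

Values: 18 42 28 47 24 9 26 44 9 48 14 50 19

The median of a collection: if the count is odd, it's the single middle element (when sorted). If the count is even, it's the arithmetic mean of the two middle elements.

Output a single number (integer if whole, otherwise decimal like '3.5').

Answer: 26

Derivation:
Step 1: insert 18 -> lo=[18] (size 1, max 18) hi=[] (size 0) -> median=18
Step 2: insert 42 -> lo=[18] (size 1, max 18) hi=[42] (size 1, min 42) -> median=30
Step 3: insert 28 -> lo=[18, 28] (size 2, max 28) hi=[42] (size 1, min 42) -> median=28
Step 4: insert 47 -> lo=[18, 28] (size 2, max 28) hi=[42, 47] (size 2, min 42) -> median=35
Step 5: insert 24 -> lo=[18, 24, 28] (size 3, max 28) hi=[42, 47] (size 2, min 42) -> median=28
Step 6: insert 9 -> lo=[9, 18, 24] (size 3, max 24) hi=[28, 42, 47] (size 3, min 28) -> median=26
Step 7: insert 26 -> lo=[9, 18, 24, 26] (size 4, max 26) hi=[28, 42, 47] (size 3, min 28) -> median=26
Step 8: insert 44 -> lo=[9, 18, 24, 26] (size 4, max 26) hi=[28, 42, 44, 47] (size 4, min 28) -> median=27
Step 9: insert 9 -> lo=[9, 9, 18, 24, 26] (size 5, max 26) hi=[28, 42, 44, 47] (size 4, min 28) -> median=26
Step 10: insert 48 -> lo=[9, 9, 18, 24, 26] (size 5, max 26) hi=[28, 42, 44, 47, 48] (size 5, min 28) -> median=27
Step 11: insert 14 -> lo=[9, 9, 14, 18, 24, 26] (size 6, max 26) hi=[28, 42, 44, 47, 48] (size 5, min 28) -> median=26
Step 12: insert 50 -> lo=[9, 9, 14, 18, 24, 26] (size 6, max 26) hi=[28, 42, 44, 47, 48, 50] (size 6, min 28) -> median=27
Step 13: insert 19 -> lo=[9, 9, 14, 18, 19, 24, 26] (size 7, max 26) hi=[28, 42, 44, 47, 48, 50] (size 6, min 28) -> median=26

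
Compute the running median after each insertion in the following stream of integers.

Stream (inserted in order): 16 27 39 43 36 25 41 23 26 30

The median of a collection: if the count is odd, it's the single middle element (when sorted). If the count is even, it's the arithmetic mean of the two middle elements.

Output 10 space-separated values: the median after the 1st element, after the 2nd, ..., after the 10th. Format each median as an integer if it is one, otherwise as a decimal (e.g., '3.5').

Answer: 16 21.5 27 33 36 31.5 36 31.5 27 28.5

Derivation:
Step 1: insert 16 -> lo=[16] (size 1, max 16) hi=[] (size 0) -> median=16
Step 2: insert 27 -> lo=[16] (size 1, max 16) hi=[27] (size 1, min 27) -> median=21.5
Step 3: insert 39 -> lo=[16, 27] (size 2, max 27) hi=[39] (size 1, min 39) -> median=27
Step 4: insert 43 -> lo=[16, 27] (size 2, max 27) hi=[39, 43] (size 2, min 39) -> median=33
Step 5: insert 36 -> lo=[16, 27, 36] (size 3, max 36) hi=[39, 43] (size 2, min 39) -> median=36
Step 6: insert 25 -> lo=[16, 25, 27] (size 3, max 27) hi=[36, 39, 43] (size 3, min 36) -> median=31.5
Step 7: insert 41 -> lo=[16, 25, 27, 36] (size 4, max 36) hi=[39, 41, 43] (size 3, min 39) -> median=36
Step 8: insert 23 -> lo=[16, 23, 25, 27] (size 4, max 27) hi=[36, 39, 41, 43] (size 4, min 36) -> median=31.5
Step 9: insert 26 -> lo=[16, 23, 25, 26, 27] (size 5, max 27) hi=[36, 39, 41, 43] (size 4, min 36) -> median=27
Step 10: insert 30 -> lo=[16, 23, 25, 26, 27] (size 5, max 27) hi=[30, 36, 39, 41, 43] (size 5, min 30) -> median=28.5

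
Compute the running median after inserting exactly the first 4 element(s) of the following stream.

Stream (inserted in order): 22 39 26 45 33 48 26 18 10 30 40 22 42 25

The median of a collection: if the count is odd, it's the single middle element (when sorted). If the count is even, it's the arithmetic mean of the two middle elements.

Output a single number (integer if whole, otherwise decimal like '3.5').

Step 1: insert 22 -> lo=[22] (size 1, max 22) hi=[] (size 0) -> median=22
Step 2: insert 39 -> lo=[22] (size 1, max 22) hi=[39] (size 1, min 39) -> median=30.5
Step 3: insert 26 -> lo=[22, 26] (size 2, max 26) hi=[39] (size 1, min 39) -> median=26
Step 4: insert 45 -> lo=[22, 26] (size 2, max 26) hi=[39, 45] (size 2, min 39) -> median=32.5

Answer: 32.5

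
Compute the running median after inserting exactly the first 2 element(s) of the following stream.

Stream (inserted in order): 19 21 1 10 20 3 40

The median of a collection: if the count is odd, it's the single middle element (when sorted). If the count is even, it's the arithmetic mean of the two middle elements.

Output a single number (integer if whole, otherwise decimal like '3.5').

Step 1: insert 19 -> lo=[19] (size 1, max 19) hi=[] (size 0) -> median=19
Step 2: insert 21 -> lo=[19] (size 1, max 19) hi=[21] (size 1, min 21) -> median=20

Answer: 20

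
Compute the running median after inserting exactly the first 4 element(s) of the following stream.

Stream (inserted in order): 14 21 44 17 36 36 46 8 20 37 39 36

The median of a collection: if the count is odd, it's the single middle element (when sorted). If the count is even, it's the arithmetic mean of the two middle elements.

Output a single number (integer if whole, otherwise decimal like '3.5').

Answer: 19

Derivation:
Step 1: insert 14 -> lo=[14] (size 1, max 14) hi=[] (size 0) -> median=14
Step 2: insert 21 -> lo=[14] (size 1, max 14) hi=[21] (size 1, min 21) -> median=17.5
Step 3: insert 44 -> lo=[14, 21] (size 2, max 21) hi=[44] (size 1, min 44) -> median=21
Step 4: insert 17 -> lo=[14, 17] (size 2, max 17) hi=[21, 44] (size 2, min 21) -> median=19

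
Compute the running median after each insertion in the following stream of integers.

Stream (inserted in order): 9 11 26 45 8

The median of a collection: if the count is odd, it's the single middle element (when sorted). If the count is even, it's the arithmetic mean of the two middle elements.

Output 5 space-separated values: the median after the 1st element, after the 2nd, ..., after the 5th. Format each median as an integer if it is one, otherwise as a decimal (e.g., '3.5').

Step 1: insert 9 -> lo=[9] (size 1, max 9) hi=[] (size 0) -> median=9
Step 2: insert 11 -> lo=[9] (size 1, max 9) hi=[11] (size 1, min 11) -> median=10
Step 3: insert 26 -> lo=[9, 11] (size 2, max 11) hi=[26] (size 1, min 26) -> median=11
Step 4: insert 45 -> lo=[9, 11] (size 2, max 11) hi=[26, 45] (size 2, min 26) -> median=18.5
Step 5: insert 8 -> lo=[8, 9, 11] (size 3, max 11) hi=[26, 45] (size 2, min 26) -> median=11

Answer: 9 10 11 18.5 11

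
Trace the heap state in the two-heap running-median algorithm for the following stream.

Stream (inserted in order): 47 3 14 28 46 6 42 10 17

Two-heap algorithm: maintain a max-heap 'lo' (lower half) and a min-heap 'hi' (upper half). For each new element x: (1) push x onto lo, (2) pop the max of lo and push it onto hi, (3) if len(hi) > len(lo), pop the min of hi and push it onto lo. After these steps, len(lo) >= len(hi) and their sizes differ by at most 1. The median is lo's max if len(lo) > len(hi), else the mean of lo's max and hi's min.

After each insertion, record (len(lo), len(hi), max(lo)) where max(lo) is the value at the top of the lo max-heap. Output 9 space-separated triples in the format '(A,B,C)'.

Step 1: insert 47 -> lo=[47] hi=[] -> (len(lo)=1, len(hi)=0, max(lo)=47)
Step 2: insert 3 -> lo=[3] hi=[47] -> (len(lo)=1, len(hi)=1, max(lo)=3)
Step 3: insert 14 -> lo=[3, 14] hi=[47] -> (len(lo)=2, len(hi)=1, max(lo)=14)
Step 4: insert 28 -> lo=[3, 14] hi=[28, 47] -> (len(lo)=2, len(hi)=2, max(lo)=14)
Step 5: insert 46 -> lo=[3, 14, 28] hi=[46, 47] -> (len(lo)=3, len(hi)=2, max(lo)=28)
Step 6: insert 6 -> lo=[3, 6, 14] hi=[28, 46, 47] -> (len(lo)=3, len(hi)=3, max(lo)=14)
Step 7: insert 42 -> lo=[3, 6, 14, 28] hi=[42, 46, 47] -> (len(lo)=4, len(hi)=3, max(lo)=28)
Step 8: insert 10 -> lo=[3, 6, 10, 14] hi=[28, 42, 46, 47] -> (len(lo)=4, len(hi)=4, max(lo)=14)
Step 9: insert 17 -> lo=[3, 6, 10, 14, 17] hi=[28, 42, 46, 47] -> (len(lo)=5, len(hi)=4, max(lo)=17)

Answer: (1,0,47) (1,1,3) (2,1,14) (2,2,14) (3,2,28) (3,3,14) (4,3,28) (4,4,14) (5,4,17)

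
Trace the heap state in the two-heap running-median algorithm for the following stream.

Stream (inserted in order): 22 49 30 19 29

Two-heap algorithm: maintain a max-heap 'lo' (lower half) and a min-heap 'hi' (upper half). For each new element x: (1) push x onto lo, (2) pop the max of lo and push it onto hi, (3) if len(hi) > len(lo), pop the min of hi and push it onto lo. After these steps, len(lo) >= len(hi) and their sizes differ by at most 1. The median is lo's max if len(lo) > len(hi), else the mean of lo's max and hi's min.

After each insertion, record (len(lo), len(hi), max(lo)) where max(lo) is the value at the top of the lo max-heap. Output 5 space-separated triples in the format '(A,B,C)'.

Step 1: insert 22 -> lo=[22] hi=[] -> (len(lo)=1, len(hi)=0, max(lo)=22)
Step 2: insert 49 -> lo=[22] hi=[49] -> (len(lo)=1, len(hi)=1, max(lo)=22)
Step 3: insert 30 -> lo=[22, 30] hi=[49] -> (len(lo)=2, len(hi)=1, max(lo)=30)
Step 4: insert 19 -> lo=[19, 22] hi=[30, 49] -> (len(lo)=2, len(hi)=2, max(lo)=22)
Step 5: insert 29 -> lo=[19, 22, 29] hi=[30, 49] -> (len(lo)=3, len(hi)=2, max(lo)=29)

Answer: (1,0,22) (1,1,22) (2,1,30) (2,2,22) (3,2,29)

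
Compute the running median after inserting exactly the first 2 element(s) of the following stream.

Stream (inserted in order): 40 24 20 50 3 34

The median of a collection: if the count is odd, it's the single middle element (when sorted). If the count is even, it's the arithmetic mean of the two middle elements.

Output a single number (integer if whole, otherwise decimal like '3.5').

Step 1: insert 40 -> lo=[40] (size 1, max 40) hi=[] (size 0) -> median=40
Step 2: insert 24 -> lo=[24] (size 1, max 24) hi=[40] (size 1, min 40) -> median=32

Answer: 32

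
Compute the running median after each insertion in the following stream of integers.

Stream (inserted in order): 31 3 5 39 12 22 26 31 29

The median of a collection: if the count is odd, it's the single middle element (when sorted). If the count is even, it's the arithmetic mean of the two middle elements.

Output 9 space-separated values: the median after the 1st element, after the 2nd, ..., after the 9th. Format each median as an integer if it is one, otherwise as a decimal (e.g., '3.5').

Step 1: insert 31 -> lo=[31] (size 1, max 31) hi=[] (size 0) -> median=31
Step 2: insert 3 -> lo=[3] (size 1, max 3) hi=[31] (size 1, min 31) -> median=17
Step 3: insert 5 -> lo=[3, 5] (size 2, max 5) hi=[31] (size 1, min 31) -> median=5
Step 4: insert 39 -> lo=[3, 5] (size 2, max 5) hi=[31, 39] (size 2, min 31) -> median=18
Step 5: insert 12 -> lo=[3, 5, 12] (size 3, max 12) hi=[31, 39] (size 2, min 31) -> median=12
Step 6: insert 22 -> lo=[3, 5, 12] (size 3, max 12) hi=[22, 31, 39] (size 3, min 22) -> median=17
Step 7: insert 26 -> lo=[3, 5, 12, 22] (size 4, max 22) hi=[26, 31, 39] (size 3, min 26) -> median=22
Step 8: insert 31 -> lo=[3, 5, 12, 22] (size 4, max 22) hi=[26, 31, 31, 39] (size 4, min 26) -> median=24
Step 9: insert 29 -> lo=[3, 5, 12, 22, 26] (size 5, max 26) hi=[29, 31, 31, 39] (size 4, min 29) -> median=26

Answer: 31 17 5 18 12 17 22 24 26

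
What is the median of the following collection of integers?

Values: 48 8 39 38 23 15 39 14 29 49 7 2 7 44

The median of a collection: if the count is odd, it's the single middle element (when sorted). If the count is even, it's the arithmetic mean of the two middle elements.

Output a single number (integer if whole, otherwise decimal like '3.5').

Step 1: insert 48 -> lo=[48] (size 1, max 48) hi=[] (size 0) -> median=48
Step 2: insert 8 -> lo=[8] (size 1, max 8) hi=[48] (size 1, min 48) -> median=28
Step 3: insert 39 -> lo=[8, 39] (size 2, max 39) hi=[48] (size 1, min 48) -> median=39
Step 4: insert 38 -> lo=[8, 38] (size 2, max 38) hi=[39, 48] (size 2, min 39) -> median=38.5
Step 5: insert 23 -> lo=[8, 23, 38] (size 3, max 38) hi=[39, 48] (size 2, min 39) -> median=38
Step 6: insert 15 -> lo=[8, 15, 23] (size 3, max 23) hi=[38, 39, 48] (size 3, min 38) -> median=30.5
Step 7: insert 39 -> lo=[8, 15, 23, 38] (size 4, max 38) hi=[39, 39, 48] (size 3, min 39) -> median=38
Step 8: insert 14 -> lo=[8, 14, 15, 23] (size 4, max 23) hi=[38, 39, 39, 48] (size 4, min 38) -> median=30.5
Step 9: insert 29 -> lo=[8, 14, 15, 23, 29] (size 5, max 29) hi=[38, 39, 39, 48] (size 4, min 38) -> median=29
Step 10: insert 49 -> lo=[8, 14, 15, 23, 29] (size 5, max 29) hi=[38, 39, 39, 48, 49] (size 5, min 38) -> median=33.5
Step 11: insert 7 -> lo=[7, 8, 14, 15, 23, 29] (size 6, max 29) hi=[38, 39, 39, 48, 49] (size 5, min 38) -> median=29
Step 12: insert 2 -> lo=[2, 7, 8, 14, 15, 23] (size 6, max 23) hi=[29, 38, 39, 39, 48, 49] (size 6, min 29) -> median=26
Step 13: insert 7 -> lo=[2, 7, 7, 8, 14, 15, 23] (size 7, max 23) hi=[29, 38, 39, 39, 48, 49] (size 6, min 29) -> median=23
Step 14: insert 44 -> lo=[2, 7, 7, 8, 14, 15, 23] (size 7, max 23) hi=[29, 38, 39, 39, 44, 48, 49] (size 7, min 29) -> median=26

Answer: 26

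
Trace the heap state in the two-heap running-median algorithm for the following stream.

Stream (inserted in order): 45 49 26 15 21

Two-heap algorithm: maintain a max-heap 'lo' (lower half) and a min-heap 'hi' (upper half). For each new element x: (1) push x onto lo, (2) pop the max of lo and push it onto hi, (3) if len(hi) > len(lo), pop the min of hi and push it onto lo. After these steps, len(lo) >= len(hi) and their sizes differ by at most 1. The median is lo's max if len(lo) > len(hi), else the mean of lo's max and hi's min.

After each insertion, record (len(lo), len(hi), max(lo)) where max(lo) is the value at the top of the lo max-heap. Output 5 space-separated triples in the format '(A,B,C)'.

Answer: (1,0,45) (1,1,45) (2,1,45) (2,2,26) (3,2,26)

Derivation:
Step 1: insert 45 -> lo=[45] hi=[] -> (len(lo)=1, len(hi)=0, max(lo)=45)
Step 2: insert 49 -> lo=[45] hi=[49] -> (len(lo)=1, len(hi)=1, max(lo)=45)
Step 3: insert 26 -> lo=[26, 45] hi=[49] -> (len(lo)=2, len(hi)=1, max(lo)=45)
Step 4: insert 15 -> lo=[15, 26] hi=[45, 49] -> (len(lo)=2, len(hi)=2, max(lo)=26)
Step 5: insert 21 -> lo=[15, 21, 26] hi=[45, 49] -> (len(lo)=3, len(hi)=2, max(lo)=26)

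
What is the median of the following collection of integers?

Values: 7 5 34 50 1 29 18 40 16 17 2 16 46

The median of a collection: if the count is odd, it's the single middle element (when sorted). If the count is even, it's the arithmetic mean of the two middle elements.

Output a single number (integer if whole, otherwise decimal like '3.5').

Answer: 17

Derivation:
Step 1: insert 7 -> lo=[7] (size 1, max 7) hi=[] (size 0) -> median=7
Step 2: insert 5 -> lo=[5] (size 1, max 5) hi=[7] (size 1, min 7) -> median=6
Step 3: insert 34 -> lo=[5, 7] (size 2, max 7) hi=[34] (size 1, min 34) -> median=7
Step 4: insert 50 -> lo=[5, 7] (size 2, max 7) hi=[34, 50] (size 2, min 34) -> median=20.5
Step 5: insert 1 -> lo=[1, 5, 7] (size 3, max 7) hi=[34, 50] (size 2, min 34) -> median=7
Step 6: insert 29 -> lo=[1, 5, 7] (size 3, max 7) hi=[29, 34, 50] (size 3, min 29) -> median=18
Step 7: insert 18 -> lo=[1, 5, 7, 18] (size 4, max 18) hi=[29, 34, 50] (size 3, min 29) -> median=18
Step 8: insert 40 -> lo=[1, 5, 7, 18] (size 4, max 18) hi=[29, 34, 40, 50] (size 4, min 29) -> median=23.5
Step 9: insert 16 -> lo=[1, 5, 7, 16, 18] (size 5, max 18) hi=[29, 34, 40, 50] (size 4, min 29) -> median=18
Step 10: insert 17 -> lo=[1, 5, 7, 16, 17] (size 5, max 17) hi=[18, 29, 34, 40, 50] (size 5, min 18) -> median=17.5
Step 11: insert 2 -> lo=[1, 2, 5, 7, 16, 17] (size 6, max 17) hi=[18, 29, 34, 40, 50] (size 5, min 18) -> median=17
Step 12: insert 16 -> lo=[1, 2, 5, 7, 16, 16] (size 6, max 16) hi=[17, 18, 29, 34, 40, 50] (size 6, min 17) -> median=16.5
Step 13: insert 46 -> lo=[1, 2, 5, 7, 16, 16, 17] (size 7, max 17) hi=[18, 29, 34, 40, 46, 50] (size 6, min 18) -> median=17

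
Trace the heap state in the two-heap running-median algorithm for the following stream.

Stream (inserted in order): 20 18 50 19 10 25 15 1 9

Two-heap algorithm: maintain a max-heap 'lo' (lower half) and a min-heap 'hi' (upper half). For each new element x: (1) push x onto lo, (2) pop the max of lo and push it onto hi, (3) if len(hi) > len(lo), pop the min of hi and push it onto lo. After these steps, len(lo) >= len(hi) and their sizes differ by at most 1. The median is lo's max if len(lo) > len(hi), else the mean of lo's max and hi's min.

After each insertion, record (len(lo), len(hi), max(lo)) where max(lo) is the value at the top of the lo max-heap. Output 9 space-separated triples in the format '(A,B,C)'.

Step 1: insert 20 -> lo=[20] hi=[] -> (len(lo)=1, len(hi)=0, max(lo)=20)
Step 2: insert 18 -> lo=[18] hi=[20] -> (len(lo)=1, len(hi)=1, max(lo)=18)
Step 3: insert 50 -> lo=[18, 20] hi=[50] -> (len(lo)=2, len(hi)=1, max(lo)=20)
Step 4: insert 19 -> lo=[18, 19] hi=[20, 50] -> (len(lo)=2, len(hi)=2, max(lo)=19)
Step 5: insert 10 -> lo=[10, 18, 19] hi=[20, 50] -> (len(lo)=3, len(hi)=2, max(lo)=19)
Step 6: insert 25 -> lo=[10, 18, 19] hi=[20, 25, 50] -> (len(lo)=3, len(hi)=3, max(lo)=19)
Step 7: insert 15 -> lo=[10, 15, 18, 19] hi=[20, 25, 50] -> (len(lo)=4, len(hi)=3, max(lo)=19)
Step 8: insert 1 -> lo=[1, 10, 15, 18] hi=[19, 20, 25, 50] -> (len(lo)=4, len(hi)=4, max(lo)=18)
Step 9: insert 9 -> lo=[1, 9, 10, 15, 18] hi=[19, 20, 25, 50] -> (len(lo)=5, len(hi)=4, max(lo)=18)

Answer: (1,0,20) (1,1,18) (2,1,20) (2,2,19) (3,2,19) (3,3,19) (4,3,19) (4,4,18) (5,4,18)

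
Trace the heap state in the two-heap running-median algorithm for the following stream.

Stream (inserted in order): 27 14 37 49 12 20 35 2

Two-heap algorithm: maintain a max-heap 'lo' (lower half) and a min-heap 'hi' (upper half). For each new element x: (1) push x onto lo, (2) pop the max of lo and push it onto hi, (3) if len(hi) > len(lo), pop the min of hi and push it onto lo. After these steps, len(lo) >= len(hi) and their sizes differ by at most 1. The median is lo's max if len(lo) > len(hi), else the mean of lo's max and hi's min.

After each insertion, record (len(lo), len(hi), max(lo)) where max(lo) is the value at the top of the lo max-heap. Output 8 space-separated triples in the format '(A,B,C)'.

Answer: (1,0,27) (1,1,14) (2,1,27) (2,2,27) (3,2,27) (3,3,20) (4,3,27) (4,4,20)

Derivation:
Step 1: insert 27 -> lo=[27] hi=[] -> (len(lo)=1, len(hi)=0, max(lo)=27)
Step 2: insert 14 -> lo=[14] hi=[27] -> (len(lo)=1, len(hi)=1, max(lo)=14)
Step 3: insert 37 -> lo=[14, 27] hi=[37] -> (len(lo)=2, len(hi)=1, max(lo)=27)
Step 4: insert 49 -> lo=[14, 27] hi=[37, 49] -> (len(lo)=2, len(hi)=2, max(lo)=27)
Step 5: insert 12 -> lo=[12, 14, 27] hi=[37, 49] -> (len(lo)=3, len(hi)=2, max(lo)=27)
Step 6: insert 20 -> lo=[12, 14, 20] hi=[27, 37, 49] -> (len(lo)=3, len(hi)=3, max(lo)=20)
Step 7: insert 35 -> lo=[12, 14, 20, 27] hi=[35, 37, 49] -> (len(lo)=4, len(hi)=3, max(lo)=27)
Step 8: insert 2 -> lo=[2, 12, 14, 20] hi=[27, 35, 37, 49] -> (len(lo)=4, len(hi)=4, max(lo)=20)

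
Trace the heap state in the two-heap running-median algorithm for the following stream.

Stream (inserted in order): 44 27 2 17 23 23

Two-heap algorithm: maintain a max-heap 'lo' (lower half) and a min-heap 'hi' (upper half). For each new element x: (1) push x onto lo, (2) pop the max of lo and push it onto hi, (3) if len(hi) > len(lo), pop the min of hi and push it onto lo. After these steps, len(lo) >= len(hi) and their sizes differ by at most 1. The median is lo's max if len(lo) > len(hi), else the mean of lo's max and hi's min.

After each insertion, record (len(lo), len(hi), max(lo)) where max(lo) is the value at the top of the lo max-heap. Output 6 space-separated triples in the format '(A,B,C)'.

Step 1: insert 44 -> lo=[44] hi=[] -> (len(lo)=1, len(hi)=0, max(lo)=44)
Step 2: insert 27 -> lo=[27] hi=[44] -> (len(lo)=1, len(hi)=1, max(lo)=27)
Step 3: insert 2 -> lo=[2, 27] hi=[44] -> (len(lo)=2, len(hi)=1, max(lo)=27)
Step 4: insert 17 -> lo=[2, 17] hi=[27, 44] -> (len(lo)=2, len(hi)=2, max(lo)=17)
Step 5: insert 23 -> lo=[2, 17, 23] hi=[27, 44] -> (len(lo)=3, len(hi)=2, max(lo)=23)
Step 6: insert 23 -> lo=[2, 17, 23] hi=[23, 27, 44] -> (len(lo)=3, len(hi)=3, max(lo)=23)

Answer: (1,0,44) (1,1,27) (2,1,27) (2,2,17) (3,2,23) (3,3,23)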